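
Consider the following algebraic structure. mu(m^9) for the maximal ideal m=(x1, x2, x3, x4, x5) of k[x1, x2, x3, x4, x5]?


Graded Nakayama: mu(m^d) = dim_k (m^d/m^(d+1)) = #degree-9 monomials in 5 vars
C(n+d-1,d)=C(13,9)=715


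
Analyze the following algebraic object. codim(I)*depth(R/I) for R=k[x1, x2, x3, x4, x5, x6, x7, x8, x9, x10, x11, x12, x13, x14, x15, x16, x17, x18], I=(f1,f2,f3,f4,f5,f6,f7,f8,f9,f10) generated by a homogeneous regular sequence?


codim=10, depth=dim(R/I)=18-10=8
Product=10*8=80


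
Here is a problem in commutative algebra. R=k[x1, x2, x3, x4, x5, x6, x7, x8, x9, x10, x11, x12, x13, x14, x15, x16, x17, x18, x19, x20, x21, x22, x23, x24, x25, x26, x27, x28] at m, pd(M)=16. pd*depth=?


pd+depth=28
depth=28-16=12
pd*depth=16*12=192


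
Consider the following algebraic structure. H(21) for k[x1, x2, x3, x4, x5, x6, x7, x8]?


C(d+n-1,n-1)=C(28,7)=1184040


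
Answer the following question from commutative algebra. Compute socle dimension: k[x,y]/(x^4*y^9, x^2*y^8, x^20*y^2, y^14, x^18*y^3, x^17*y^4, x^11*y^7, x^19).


Socle = ann(m) = span of standard monomials u with x*u, y*u in I (staircase corners).
Redundant generators: x^20*y^2, x^4*y^9
Minimal generators: x^19, x^18*y^3, x^17*y^4, x^11*y^7, x^2*y^8, y^14
Corners: xy^13, x^10y^7, x^16y^6, x^17y^3, x^18y^2
Socle dim=5


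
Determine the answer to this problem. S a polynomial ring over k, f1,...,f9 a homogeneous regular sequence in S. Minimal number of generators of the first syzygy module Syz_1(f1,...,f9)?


Regular sequence => Koszul complex is the minimal free resolution.
Syz_1 minimally generated by Koszul relations f_i*e_j - f_j*e_i (i<j): mu(Syz_1) = beta_2 = C(m,2) = m(m-1)/2
m=9
9*8/2 = 36


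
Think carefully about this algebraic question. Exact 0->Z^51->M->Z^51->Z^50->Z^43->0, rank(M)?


Alt sum=0:
(-1)^0*51 + (-1)^1*? + (-1)^2*51 + (-1)^3*50 + (-1)^4*43=0
rank(M)=95


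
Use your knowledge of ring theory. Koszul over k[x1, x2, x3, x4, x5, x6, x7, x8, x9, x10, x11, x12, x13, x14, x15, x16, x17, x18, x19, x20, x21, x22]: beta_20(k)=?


C(n,i)=C(22,20)=231


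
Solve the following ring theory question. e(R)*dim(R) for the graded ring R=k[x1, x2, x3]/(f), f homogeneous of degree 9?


e(R)=deg(f)=9, dim(R)=3-1=2
e*dim=9*2=18


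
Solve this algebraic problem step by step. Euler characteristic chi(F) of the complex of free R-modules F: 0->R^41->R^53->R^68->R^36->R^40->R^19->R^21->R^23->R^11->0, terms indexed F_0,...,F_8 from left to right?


chi = sum (-1)^i * rank:
(-1)^0*41=41
(-1)^1*53=-53
(-1)^2*68=68
(-1)^3*36=-36
(-1)^4*40=40
(-1)^5*19=-19
(-1)^6*21=21
(-1)^7*23=-23
(-1)^8*11=11
chi=50


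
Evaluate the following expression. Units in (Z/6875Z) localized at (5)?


Local ring = Z/625Z.
phi(625) = 5^3*(5-1) = 500


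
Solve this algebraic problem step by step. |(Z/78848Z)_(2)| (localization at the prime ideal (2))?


2-primary part: 78848=2^10*77
Size=2^10=1024


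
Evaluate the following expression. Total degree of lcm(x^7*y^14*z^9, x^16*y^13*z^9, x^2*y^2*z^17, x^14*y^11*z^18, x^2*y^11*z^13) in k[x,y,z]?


lcm = componentwise max:
x: max(7,16,2,14,2)=16
y: max(14,13,2,11,11)=14
z: max(9,9,17,18,13)=18
Total=16+14+18=48


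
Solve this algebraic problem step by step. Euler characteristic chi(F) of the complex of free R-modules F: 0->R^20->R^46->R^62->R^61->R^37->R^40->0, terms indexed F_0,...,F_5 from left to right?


chi = sum (-1)^i * rank:
(-1)^0*20=20
(-1)^1*46=-46
(-1)^2*62=62
(-1)^3*61=-61
(-1)^4*37=37
(-1)^5*40=-40
chi=-28


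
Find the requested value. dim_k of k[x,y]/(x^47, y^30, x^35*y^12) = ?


k[x,y]/I, I = (x^47, y^30, x^35*y^12)
Rect: 47x30=1410. Corner: (47-35)x(30-12)=216.
dim = 1410-216 = 1194


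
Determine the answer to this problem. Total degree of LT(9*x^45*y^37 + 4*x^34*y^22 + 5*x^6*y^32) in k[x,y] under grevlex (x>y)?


LT: 9*x^45*y^37
deg_x=45, deg_y=37
Total=45+37=82


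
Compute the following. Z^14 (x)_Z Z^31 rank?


rank(M(x)N) = rank(M)*rank(N)
14*31 = 434


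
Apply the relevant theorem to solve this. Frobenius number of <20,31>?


gcd(20,31)=1 => F=ab-a-b=20*31-20-31=620-51=569


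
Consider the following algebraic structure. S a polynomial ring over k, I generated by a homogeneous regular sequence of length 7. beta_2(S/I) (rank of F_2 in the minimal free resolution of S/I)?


Regular sequence => Koszul complex is the minimal free resolution.
Syz_1 minimally generated by Koszul relations f_i*e_j - f_j*e_i (i<j): mu(Syz_1) = beta_2 = C(m,2) = m(m-1)/2
m=7
7*6/2 = 21


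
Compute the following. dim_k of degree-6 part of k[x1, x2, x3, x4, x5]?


C(d+n-1,n-1)=C(10,4)=210


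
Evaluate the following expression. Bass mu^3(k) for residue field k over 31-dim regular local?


C(n,i)=C(31,3)=4495


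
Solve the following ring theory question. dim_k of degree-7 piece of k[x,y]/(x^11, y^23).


k[x,y], I = (x^11, y^23), d = 7
Need i < 11 and d-i < 23.
Range: 0 <= i <= 7.
H(7) = 8


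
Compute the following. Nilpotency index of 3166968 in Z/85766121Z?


3166968^k mod 85766121:
k=1: 3166968
k=2: 24591042
k=3: 60353937
k=4: 9529569
k=5: 28588707
k=6: 0
First zero at k = 6


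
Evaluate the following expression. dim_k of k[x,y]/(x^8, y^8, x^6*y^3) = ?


k[x,y]/I, I = (x^8, y^8, x^6*y^3)
Rect: 8x8=64. Corner: (8-6)x(8-3)=10.
dim = 64-10 = 54


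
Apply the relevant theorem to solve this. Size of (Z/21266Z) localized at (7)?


7-primary part: 21266=7^3*62
Size=7^3=343


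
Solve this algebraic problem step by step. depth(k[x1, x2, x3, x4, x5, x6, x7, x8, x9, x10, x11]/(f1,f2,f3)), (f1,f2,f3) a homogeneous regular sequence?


depth(R)=11
depth(R/I)=11-3=8


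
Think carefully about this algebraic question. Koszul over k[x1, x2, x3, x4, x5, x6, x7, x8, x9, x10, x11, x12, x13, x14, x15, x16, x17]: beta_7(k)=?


C(n,i)=C(17,7)=19448


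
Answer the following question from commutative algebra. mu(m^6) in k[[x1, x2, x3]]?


C(n+d-1,d)=C(8,6)=28


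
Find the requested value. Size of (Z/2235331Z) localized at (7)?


7-primary part: 2235331=7^6*19
Size=7^6=117649


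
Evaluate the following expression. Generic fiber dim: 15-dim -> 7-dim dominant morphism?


dim(fiber)=dim(X)-dim(Y)=15-7=8


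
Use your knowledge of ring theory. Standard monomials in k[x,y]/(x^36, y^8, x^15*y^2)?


k[x,y]/I, I = (x^36, y^8, x^15*y^2)
Rect: 36x8=288. Corner: (36-15)x(8-2)=126.
dim = 288-126 = 162


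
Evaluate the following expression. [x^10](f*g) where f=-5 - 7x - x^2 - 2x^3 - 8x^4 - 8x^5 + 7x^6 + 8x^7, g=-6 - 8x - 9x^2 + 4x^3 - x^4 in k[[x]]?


[x^10] = sum a_i*b_j, i+j=10
  7*-1=-7
  8*4=32
Sum=25


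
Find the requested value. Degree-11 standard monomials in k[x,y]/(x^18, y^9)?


k[x,y], I = (x^18, y^9), d = 11
Need i < 18 and d-i < 9.
Range: 3 <= i <= 11.
H(11) = 9


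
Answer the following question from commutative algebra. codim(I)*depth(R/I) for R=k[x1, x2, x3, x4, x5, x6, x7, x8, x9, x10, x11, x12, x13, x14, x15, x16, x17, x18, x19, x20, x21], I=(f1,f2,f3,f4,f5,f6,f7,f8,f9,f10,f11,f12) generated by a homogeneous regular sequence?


codim=12, depth=dim(R/I)=21-12=9
Product=12*9=108


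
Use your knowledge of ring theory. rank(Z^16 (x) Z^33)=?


rank(M(x)N) = rank(M)*rank(N)
16*33 = 528


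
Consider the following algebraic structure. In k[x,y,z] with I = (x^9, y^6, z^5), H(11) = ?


Need i<9, j<6, k<5 with i+j+k=11.
For each i, j ranges over max(0,11-i-4)..min(5,11-i):
  i=0: j in [7,5] -> 0
  i=1: j in [6,5] -> 0
  i=2: j in [5,5] -> 1
  i=3: j in [4,5] -> 2
  i=4: j in [3,5] -> 3
  i=5: j in [2,5] -> 4
  i=6: j in [1,5] -> 5
  i=7: j in [0,4] -> 5
  i=8: j in [0,3] -> 4
H(11) = 0+0+1+2+3+4+5+5+4 = 24


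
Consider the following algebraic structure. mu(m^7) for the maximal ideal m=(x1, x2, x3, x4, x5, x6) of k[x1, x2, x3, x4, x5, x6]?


Graded Nakayama: mu(m^d) = dim_k (m^d/m^(d+1)) = #degree-7 monomials in 6 vars
C(n+d-1,d)=C(12,7)=792


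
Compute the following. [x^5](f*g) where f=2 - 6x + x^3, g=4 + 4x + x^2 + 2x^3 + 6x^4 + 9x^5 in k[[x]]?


[x^5] = sum a_i*b_j, i+j=5
  2*9=18
  -6*6=-36
  1*1=1
Sum=-17


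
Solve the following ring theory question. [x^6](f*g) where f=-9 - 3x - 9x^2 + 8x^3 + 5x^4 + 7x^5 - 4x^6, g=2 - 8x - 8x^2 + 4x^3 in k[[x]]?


[x^6] = sum a_i*b_j, i+j=6
  8*4=32
  5*-8=-40
  7*-8=-56
  -4*2=-8
Sum=-72


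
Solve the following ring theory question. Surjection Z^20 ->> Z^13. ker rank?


rank(ker) = 20-13 = 7


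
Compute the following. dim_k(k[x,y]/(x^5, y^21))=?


Basis: x^i*y^j, i<5, j<21
5*21=105


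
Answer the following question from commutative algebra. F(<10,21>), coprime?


gcd(10,21)=1 => F=ab-a-b=10*21-10-21=210-31=179


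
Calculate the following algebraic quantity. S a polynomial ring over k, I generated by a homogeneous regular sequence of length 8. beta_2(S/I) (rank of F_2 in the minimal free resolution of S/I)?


Regular sequence => Koszul complex is the minimal free resolution.
Syz_1 minimally generated by Koszul relations f_i*e_j - f_j*e_i (i<j): mu(Syz_1) = beta_2 = C(m,2) = m(m-1)/2
m=8
8*7/2 = 28


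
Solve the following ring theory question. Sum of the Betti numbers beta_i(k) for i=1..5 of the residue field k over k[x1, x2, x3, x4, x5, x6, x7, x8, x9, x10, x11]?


Koszul resolution: beta_i(k)=C(n,i), n=11
C(11,1)=11, C(11,2)=55, C(11,3)=165, C(11,4)=330, C(11,5)=462
Sum=1023


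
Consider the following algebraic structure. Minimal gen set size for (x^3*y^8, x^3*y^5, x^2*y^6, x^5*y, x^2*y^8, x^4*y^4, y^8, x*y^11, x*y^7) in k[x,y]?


Remove redundant (divisible by others).
x^3*y^8 redundant.
x*y^11 redundant.
x^2*y^8 redundant.
Min: x^5*y, x^4*y^4, x^3*y^5, x^2*y^6, x*y^7, y^8
Count=6


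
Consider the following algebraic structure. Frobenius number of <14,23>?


gcd(14,23)=1 => F=ab-a-b=14*23-14-23=322-37=285


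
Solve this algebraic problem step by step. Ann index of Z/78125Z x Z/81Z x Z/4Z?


Exponent = lcm of the cyclic orders; pairwise coprime => product.
5^7*3^4*2^2=78125*81*4=25312500


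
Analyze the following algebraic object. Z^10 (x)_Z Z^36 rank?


rank(M(x)N) = rank(M)*rank(N)
10*36 = 360


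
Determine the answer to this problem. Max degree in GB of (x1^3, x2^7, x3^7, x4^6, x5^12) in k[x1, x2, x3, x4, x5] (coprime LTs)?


Pure powers, coprime LTs => already GB.
Degrees: 3, 7, 7, 6, 12
Max=12


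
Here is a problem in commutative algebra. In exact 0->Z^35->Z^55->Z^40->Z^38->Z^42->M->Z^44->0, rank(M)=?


Alt sum=0:
(-1)^0*35 + (-1)^1*55 + (-1)^2*40 + (-1)^3*38 + (-1)^4*42 + (-1)^5*? + (-1)^6*44=0
rank(M)=68


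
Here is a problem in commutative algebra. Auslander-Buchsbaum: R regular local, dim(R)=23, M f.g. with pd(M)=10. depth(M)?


pd+depth=depth(R)=23
depth=23-10=13


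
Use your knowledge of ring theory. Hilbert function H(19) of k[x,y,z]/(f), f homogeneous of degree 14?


C(21,2)-C(7,2)=210-21=189


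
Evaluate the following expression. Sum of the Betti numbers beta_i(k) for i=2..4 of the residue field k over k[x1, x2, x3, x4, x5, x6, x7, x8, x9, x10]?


Koszul resolution: beta_i(k)=C(n,i), n=10
C(10,2)=45, C(10,3)=120, C(10,4)=210
Sum=375


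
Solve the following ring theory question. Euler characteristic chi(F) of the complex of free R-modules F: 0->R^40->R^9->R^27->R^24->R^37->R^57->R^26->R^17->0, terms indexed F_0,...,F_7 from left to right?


chi = sum (-1)^i * rank:
(-1)^0*40=40
(-1)^1*9=-9
(-1)^2*27=27
(-1)^3*24=-24
(-1)^4*37=37
(-1)^5*57=-57
(-1)^6*26=26
(-1)^7*17=-17
chi=23


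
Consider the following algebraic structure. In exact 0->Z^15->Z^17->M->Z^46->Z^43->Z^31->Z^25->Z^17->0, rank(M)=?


Alt sum=0:
(-1)^0*15 + (-1)^1*17 + (-1)^2*? + (-1)^3*46 + (-1)^4*43 + (-1)^5*31 + (-1)^6*25 + (-1)^7*17=0
rank(M)=28


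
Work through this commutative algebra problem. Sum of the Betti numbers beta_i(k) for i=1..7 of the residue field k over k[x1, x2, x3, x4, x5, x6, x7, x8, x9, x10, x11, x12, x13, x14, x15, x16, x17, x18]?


Koszul resolution: beta_i(k)=C(n,i), n=18
C(18,1)=18, C(18,2)=153, C(18,3)=816, C(18,4)=3060, C(18,5)=8568, C(18,6)=18564, C(18,7)=31824
Sum=63003


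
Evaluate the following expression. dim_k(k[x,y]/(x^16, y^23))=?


Basis: x^i*y^j, i<16, j<23
16*23=368


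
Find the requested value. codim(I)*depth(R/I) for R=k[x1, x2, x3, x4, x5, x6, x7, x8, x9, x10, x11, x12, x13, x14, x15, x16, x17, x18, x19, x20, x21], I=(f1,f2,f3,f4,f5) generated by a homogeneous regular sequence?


codim=5, depth=dim(R/I)=21-5=16
Product=5*16=80


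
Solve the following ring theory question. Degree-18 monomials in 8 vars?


C(d+n-1,n-1)=C(25,7)=480700


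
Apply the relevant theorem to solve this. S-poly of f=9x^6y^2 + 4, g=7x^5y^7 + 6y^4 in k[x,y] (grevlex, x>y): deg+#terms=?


LT(f)=9x^6y^2, LT(g)=7x^5y^7
lcm(LM)=x^6y^7
S(f,g) (scaled by 63 to clear denominators) = 7y^5*f - 9x*g = -54xy^4 + 28y^5
2 terms, deg 5.
5+2=7


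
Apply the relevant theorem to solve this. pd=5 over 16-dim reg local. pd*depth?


pd+depth=16
depth=16-5=11
pd*depth=5*11=55


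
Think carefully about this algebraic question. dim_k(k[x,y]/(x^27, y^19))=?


Basis: x^i*y^j, i<27, j<19
27*19=513


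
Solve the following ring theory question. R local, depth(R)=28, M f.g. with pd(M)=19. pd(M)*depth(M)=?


pd+depth=28
depth=28-19=9
pd*depth=19*9=171


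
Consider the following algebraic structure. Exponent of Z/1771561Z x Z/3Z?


Exponent = lcm of the cyclic orders; pairwise coprime => product.
11^6*3^1=1771561*3=5314683


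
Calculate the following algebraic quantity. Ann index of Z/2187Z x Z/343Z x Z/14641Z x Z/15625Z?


Exponent = lcm of the cyclic orders; pairwise coprime => product.
3^7*7^3*11^4*5^6=2187*343*14641*15625=171606474703125


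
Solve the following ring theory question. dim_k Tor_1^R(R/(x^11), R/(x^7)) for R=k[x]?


Tor_1(R/I,R/J)=(I cap J)/IJ=(x^11)/(x^18)
dim=18-11=min(11,7)=7


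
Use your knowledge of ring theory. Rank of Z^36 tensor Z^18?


rank(M(x)N) = rank(M)*rank(N)
36*18 = 648


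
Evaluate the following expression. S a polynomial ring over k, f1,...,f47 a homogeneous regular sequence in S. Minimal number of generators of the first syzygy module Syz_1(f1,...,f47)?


Regular sequence => Koszul complex is the minimal free resolution.
Syz_1 minimally generated by Koszul relations f_i*e_j - f_j*e_i (i<j): mu(Syz_1) = beta_2 = C(m,2) = m(m-1)/2
m=47
47*46/2 = 1081


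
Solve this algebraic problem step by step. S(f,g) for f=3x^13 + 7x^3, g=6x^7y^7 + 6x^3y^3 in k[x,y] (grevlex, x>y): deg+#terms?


LT(f)=3x^13, LT(g)=6x^7y^7
lcm(LM)=x^13y^7
S(f,g) (scaled by 18 to clear denominators) = 6y^7*f - 3x^6*g = -18x^9y^3 + 42x^3y^7
2 terms, deg 12.
12+2=14


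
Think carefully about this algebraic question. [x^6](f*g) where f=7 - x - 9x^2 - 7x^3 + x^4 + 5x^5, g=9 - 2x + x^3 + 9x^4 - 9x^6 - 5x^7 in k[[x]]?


[x^6] = sum a_i*b_j, i+j=6
  7*-9=-63
  -9*9=-81
  -7*1=-7
  5*-2=-10
Sum=-161


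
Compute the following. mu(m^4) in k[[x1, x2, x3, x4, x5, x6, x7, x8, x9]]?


C(n+d-1,d)=C(12,4)=495


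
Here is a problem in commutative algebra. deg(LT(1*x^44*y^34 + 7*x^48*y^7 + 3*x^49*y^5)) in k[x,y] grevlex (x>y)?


LT: 1*x^44*y^34
deg_x=44, deg_y=34
Total=44+34=78


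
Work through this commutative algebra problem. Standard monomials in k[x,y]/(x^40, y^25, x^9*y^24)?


k[x,y]/I, I = (x^40, y^25, x^9*y^24)
Rect: 40x25=1000. Corner: (40-9)x(25-24)=31.
dim = 1000-31 = 969


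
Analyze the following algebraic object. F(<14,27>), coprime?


gcd(14,27)=1 => F=ab-a-b=14*27-14-27=378-41=337


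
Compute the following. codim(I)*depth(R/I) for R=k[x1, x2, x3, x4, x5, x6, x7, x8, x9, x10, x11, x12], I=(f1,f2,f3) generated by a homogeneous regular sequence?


codim=3, depth=dim(R/I)=12-3=9
Product=3*9=27


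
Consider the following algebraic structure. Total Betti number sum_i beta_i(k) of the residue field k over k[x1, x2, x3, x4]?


Koszul resolution: beta_i(k)=C(n,i), n=4
sum_i C(4,i) = 2^4 = 16


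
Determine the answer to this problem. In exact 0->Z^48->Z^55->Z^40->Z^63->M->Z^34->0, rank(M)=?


Alt sum=0:
(-1)^0*48 + (-1)^1*55 + (-1)^2*40 + (-1)^3*63 + (-1)^4*? + (-1)^5*34=0
rank(M)=64


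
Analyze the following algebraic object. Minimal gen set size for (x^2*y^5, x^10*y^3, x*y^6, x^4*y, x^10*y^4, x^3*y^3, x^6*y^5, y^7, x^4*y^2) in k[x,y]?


Remove redundant (divisible by others).
x^6*y^5 redundant.
x^4*y^2 redundant.
x^10*y^4 redundant.
x^10*y^3 redundant.
Min: x^4*y, x^3*y^3, x^2*y^5, x*y^6, y^7
Count=5


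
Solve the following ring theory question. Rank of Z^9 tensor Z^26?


rank(M(x)N) = rank(M)*rank(N)
9*26 = 234


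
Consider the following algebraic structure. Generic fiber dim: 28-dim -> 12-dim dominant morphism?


dim(fiber)=dim(X)-dim(Y)=28-12=16


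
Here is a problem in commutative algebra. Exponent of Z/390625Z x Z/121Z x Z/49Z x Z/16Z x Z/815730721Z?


Exponent = lcm of the cyclic orders; pairwise coprime => product.
5^8*11^2*7^2*2^4*13^8=390625*121*49*16*815730721=30227921530056250000


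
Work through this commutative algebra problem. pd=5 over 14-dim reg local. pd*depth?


pd+depth=14
depth=14-5=9
pd*depth=5*9=45


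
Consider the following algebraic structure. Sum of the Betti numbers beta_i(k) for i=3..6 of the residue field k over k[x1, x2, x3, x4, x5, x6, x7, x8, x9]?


Koszul resolution: beta_i(k)=C(n,i), n=9
C(9,3)=84, C(9,4)=126, C(9,5)=126, C(9,6)=84
Sum=420


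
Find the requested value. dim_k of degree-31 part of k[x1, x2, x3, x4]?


C(d+n-1,n-1)=C(34,3)=5984


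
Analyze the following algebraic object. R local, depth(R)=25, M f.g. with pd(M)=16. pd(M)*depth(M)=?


pd+depth=25
depth=25-16=9
pd*depth=16*9=144


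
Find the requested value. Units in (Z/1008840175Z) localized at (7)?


Local ring = Z/40353607Z.
phi(40353607) = 7^8*(7-1) = 34588806


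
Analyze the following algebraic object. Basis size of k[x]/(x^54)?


Basis: 1,x,...,x^53
dim=54


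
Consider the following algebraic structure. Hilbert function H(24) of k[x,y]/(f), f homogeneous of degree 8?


H(t)=d for t>=d-1.
d=8, t=24
H(24)=8


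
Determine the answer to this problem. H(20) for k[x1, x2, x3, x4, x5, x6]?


C(d+n-1,n-1)=C(25,5)=53130


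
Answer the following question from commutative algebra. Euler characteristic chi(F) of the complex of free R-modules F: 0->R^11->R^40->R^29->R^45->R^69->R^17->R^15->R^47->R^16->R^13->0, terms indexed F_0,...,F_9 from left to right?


chi = sum (-1)^i * rank:
(-1)^0*11=11
(-1)^1*40=-40
(-1)^2*29=29
(-1)^3*45=-45
(-1)^4*69=69
(-1)^5*17=-17
(-1)^6*15=15
(-1)^7*47=-47
(-1)^8*16=16
(-1)^9*13=-13
chi=-22


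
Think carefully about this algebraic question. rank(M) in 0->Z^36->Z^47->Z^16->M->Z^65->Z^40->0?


Alt sum=0:
(-1)^0*36 + (-1)^1*47 + (-1)^2*16 + (-1)^3*? + (-1)^4*65 + (-1)^5*40=0
rank(M)=30


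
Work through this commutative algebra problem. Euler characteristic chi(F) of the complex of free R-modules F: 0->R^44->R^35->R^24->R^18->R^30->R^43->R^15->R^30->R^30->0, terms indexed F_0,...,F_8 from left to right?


chi = sum (-1)^i * rank:
(-1)^0*44=44
(-1)^1*35=-35
(-1)^2*24=24
(-1)^3*18=-18
(-1)^4*30=30
(-1)^5*43=-43
(-1)^6*15=15
(-1)^7*30=-30
(-1)^8*30=30
chi=17


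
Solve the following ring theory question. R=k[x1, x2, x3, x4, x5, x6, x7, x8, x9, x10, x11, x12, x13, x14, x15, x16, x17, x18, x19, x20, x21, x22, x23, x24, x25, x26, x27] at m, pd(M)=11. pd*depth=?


pd+depth=27
depth=27-11=16
pd*depth=11*16=176


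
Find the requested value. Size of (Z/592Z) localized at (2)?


2-primary part: 592=2^4*37
Size=2^4=16


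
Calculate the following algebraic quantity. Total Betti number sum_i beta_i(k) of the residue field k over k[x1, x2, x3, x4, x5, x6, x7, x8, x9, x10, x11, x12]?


Koszul resolution: beta_i(k)=C(n,i), n=12
sum_i C(12,i) = 2^12 = 4096


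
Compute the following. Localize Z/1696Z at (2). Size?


2-primary part: 1696=2^5*53
Size=2^5=32


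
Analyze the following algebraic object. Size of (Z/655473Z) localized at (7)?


7-primary part: 655473=7^5*39
Size=7^5=16807


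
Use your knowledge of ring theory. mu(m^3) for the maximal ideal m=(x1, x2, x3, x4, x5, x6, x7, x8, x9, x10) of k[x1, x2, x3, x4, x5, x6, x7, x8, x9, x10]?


Graded Nakayama: mu(m^d) = dim_k (m^d/m^(d+1)) = #degree-3 monomials in 10 vars
C(n+d-1,d)=C(12,3)=220


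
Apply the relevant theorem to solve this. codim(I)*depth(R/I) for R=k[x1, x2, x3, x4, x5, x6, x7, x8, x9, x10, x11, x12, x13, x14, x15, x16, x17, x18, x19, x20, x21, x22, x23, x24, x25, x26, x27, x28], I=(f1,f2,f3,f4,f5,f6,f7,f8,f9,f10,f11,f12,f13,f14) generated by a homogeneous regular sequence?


codim=14, depth=dim(R/I)=28-14=14
Product=14*14=196


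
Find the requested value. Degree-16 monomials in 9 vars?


C(d+n-1,n-1)=C(24,8)=735471


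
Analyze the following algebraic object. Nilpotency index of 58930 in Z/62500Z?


58930^k mod 62500:
k=1: 58930
k=2: 57400
k=3: 19500
k=4: 10000
k=5: 50000
k=6: 0
First zero at k = 6


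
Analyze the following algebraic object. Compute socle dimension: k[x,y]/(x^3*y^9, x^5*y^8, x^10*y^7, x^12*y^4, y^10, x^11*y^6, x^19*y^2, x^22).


Socle = ann(m) = span of standard monomials u with x*u, y*u in I (staircase corners).
Minimal generators: x^22, x^19*y^2, x^12*y^4, x^11*y^6, x^10*y^7, x^5*y^8, x^3*y^9, y^10
Corners: x^2y^9, x^4y^8, x^9y^7, x^10y^6, x^11y^5, x^18y^3, x^21y
Socle dim=7


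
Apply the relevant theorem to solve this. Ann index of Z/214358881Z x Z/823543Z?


Exponent = lcm of the cyclic orders; pairwise coprime => product.
11^8*7^7=214358881*823543=176533755935383


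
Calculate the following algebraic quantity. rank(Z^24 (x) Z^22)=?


rank(M(x)N) = rank(M)*rank(N)
24*22 = 528


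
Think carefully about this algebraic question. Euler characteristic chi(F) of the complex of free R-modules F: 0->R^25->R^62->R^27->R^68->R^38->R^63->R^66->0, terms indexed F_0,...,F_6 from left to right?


chi = sum (-1)^i * rank:
(-1)^0*25=25
(-1)^1*62=-62
(-1)^2*27=27
(-1)^3*68=-68
(-1)^4*38=38
(-1)^5*63=-63
(-1)^6*66=66
chi=-37


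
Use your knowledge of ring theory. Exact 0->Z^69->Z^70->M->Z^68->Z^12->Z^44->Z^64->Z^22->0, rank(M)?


Alt sum=0:
(-1)^0*69 + (-1)^1*70 + (-1)^2*? + (-1)^3*68 + (-1)^4*12 + (-1)^5*44 + (-1)^6*64 + (-1)^7*22=0
rank(M)=59


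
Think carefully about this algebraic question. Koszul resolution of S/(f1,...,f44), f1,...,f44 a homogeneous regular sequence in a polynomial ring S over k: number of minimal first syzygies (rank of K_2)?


Regular sequence => Koszul complex is the minimal free resolution.
Syz_1 minimally generated by Koszul relations f_i*e_j - f_j*e_i (i<j): mu(Syz_1) = beta_2 = C(m,2) = m(m-1)/2
m=44
44*43/2 = 946


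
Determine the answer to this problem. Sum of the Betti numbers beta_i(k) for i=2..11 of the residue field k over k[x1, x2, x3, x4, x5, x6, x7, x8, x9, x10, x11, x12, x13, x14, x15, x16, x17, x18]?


Koszul resolution: beta_i(k)=C(n,i), n=18
C(18,2)=153, C(18,3)=816, C(18,4)=3060, C(18,5)=8568, C(18,6)=18564, C(18,7)=31824, C(18,8)=43758, C(18,9)=48620, C(18,10)=43758, C(18,11)=31824
Sum=230945


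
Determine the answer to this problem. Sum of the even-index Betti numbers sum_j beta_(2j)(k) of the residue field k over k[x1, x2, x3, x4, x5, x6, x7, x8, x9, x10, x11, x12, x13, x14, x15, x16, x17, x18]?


Koszul resolution: beta_i(k)=C(n,i), n=18
sum_even C(18,i) = 2^(n-1) = 2^17 = 131072


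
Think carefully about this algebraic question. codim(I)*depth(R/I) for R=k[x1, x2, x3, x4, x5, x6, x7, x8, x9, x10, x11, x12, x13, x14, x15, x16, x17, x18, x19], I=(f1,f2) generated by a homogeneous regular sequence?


codim=2, depth=dim(R/I)=19-2=17
Product=2*17=34


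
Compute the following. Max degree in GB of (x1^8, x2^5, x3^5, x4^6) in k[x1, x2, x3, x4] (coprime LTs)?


Pure powers, coprime LTs => already GB.
Degrees: 8, 5, 5, 6
Max=8


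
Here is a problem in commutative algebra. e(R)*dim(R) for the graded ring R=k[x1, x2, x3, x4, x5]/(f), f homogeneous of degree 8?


e(R)=deg(f)=8, dim(R)=5-1=4
e*dim=8*4=32


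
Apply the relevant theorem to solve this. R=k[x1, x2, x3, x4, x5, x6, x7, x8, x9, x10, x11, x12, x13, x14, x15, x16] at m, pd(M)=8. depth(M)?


pd+depth=depth(R)=16
depth=16-8=8


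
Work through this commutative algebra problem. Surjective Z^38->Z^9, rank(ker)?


rank(ker) = 38-9 = 29


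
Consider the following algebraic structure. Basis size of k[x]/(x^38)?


Basis: 1,x,...,x^37
dim=38


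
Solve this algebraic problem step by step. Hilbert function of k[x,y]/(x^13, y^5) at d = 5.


k[x,y], I = (x^13, y^5), d = 5
Need i < 13 and d-i < 5.
Range: 1 <= i <= 5.
H(5) = 5


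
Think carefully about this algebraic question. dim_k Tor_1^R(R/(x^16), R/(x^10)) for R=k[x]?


Tor_1(R/I,R/J)=(I cap J)/IJ=(x^16)/(x^26)
dim=26-16=min(16,10)=10


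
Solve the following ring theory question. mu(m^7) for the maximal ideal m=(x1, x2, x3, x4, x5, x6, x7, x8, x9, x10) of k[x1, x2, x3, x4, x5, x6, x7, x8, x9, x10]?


Graded Nakayama: mu(m^d) = dim_k (m^d/m^(d+1)) = #degree-7 monomials in 10 vars
C(n+d-1,d)=C(16,7)=11440


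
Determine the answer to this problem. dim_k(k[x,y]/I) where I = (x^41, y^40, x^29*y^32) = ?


k[x,y]/I, I = (x^41, y^40, x^29*y^32)
Rect: 41x40=1640. Corner: (41-29)x(40-32)=96.
dim = 1640-96 = 1544


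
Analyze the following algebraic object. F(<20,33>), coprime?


gcd(20,33)=1 => F=ab-a-b=20*33-20-33=660-53=607


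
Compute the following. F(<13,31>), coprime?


gcd(13,31)=1 => F=ab-a-b=13*31-13-31=403-44=359


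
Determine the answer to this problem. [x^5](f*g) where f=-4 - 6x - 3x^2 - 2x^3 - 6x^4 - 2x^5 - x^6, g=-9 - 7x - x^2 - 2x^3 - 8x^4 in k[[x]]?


[x^5] = sum a_i*b_j, i+j=5
  -6*-8=48
  -3*-2=6
  -2*-1=2
  -6*-7=42
  -2*-9=18
Sum=116


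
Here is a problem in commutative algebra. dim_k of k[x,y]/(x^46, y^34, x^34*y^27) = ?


k[x,y]/I, I = (x^46, y^34, x^34*y^27)
Rect: 46x34=1564. Corner: (46-34)x(34-27)=84.
dim = 1564-84 = 1480


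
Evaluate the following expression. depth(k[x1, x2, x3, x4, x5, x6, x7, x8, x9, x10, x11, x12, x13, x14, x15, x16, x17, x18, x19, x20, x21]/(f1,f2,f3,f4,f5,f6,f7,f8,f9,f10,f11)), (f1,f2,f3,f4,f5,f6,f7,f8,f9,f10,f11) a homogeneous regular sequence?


depth(R)=21
depth(R/I)=21-11=10


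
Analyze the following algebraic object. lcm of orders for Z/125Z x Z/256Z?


Exponent = lcm of the cyclic orders; pairwise coprime => product.
5^3*2^8=125*256=32000


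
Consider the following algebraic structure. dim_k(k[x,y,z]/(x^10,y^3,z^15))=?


Basis: x^iy^jz^k, i<10,j<3,k<15
10*3*15=450


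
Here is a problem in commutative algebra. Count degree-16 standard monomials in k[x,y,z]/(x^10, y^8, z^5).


Need i<10, j<8, k<5 with i+j+k=16.
For each i, j ranges over max(0,16-i-4)..min(7,16-i):
  i=0: j in [12,7] -> 0
  i=1: j in [11,7] -> 0
  i=2: j in [10,7] -> 0
  i=3: j in [9,7] -> 0
  i=4: j in [8,7] -> 0
  i=5: j in [7,7] -> 1
  i=6: j in [6,7] -> 2
  i=7: j in [5,7] -> 3
  i=8: j in [4,7] -> 4
  i=9: j in [3,7] -> 5
H(16) = 0+0+0+0+0+1+2+3+4+5 = 15


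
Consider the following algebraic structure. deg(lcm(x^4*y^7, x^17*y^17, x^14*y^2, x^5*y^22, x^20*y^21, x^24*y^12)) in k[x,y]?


lcm = componentwise max:
x: max(4,17,14,5,20,24)=24
y: max(7,17,2,22,21,12)=22
Total=24+22=46


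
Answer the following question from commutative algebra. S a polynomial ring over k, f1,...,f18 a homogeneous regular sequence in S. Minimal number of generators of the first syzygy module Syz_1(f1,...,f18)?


Regular sequence => Koszul complex is the minimal free resolution.
Syz_1 minimally generated by Koszul relations f_i*e_j - f_j*e_i (i<j): mu(Syz_1) = beta_2 = C(m,2) = m(m-1)/2
m=18
18*17/2 = 153


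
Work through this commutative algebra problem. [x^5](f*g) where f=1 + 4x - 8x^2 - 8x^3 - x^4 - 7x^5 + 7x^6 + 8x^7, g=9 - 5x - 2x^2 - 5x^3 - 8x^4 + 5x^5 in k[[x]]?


[x^5] = sum a_i*b_j, i+j=5
  1*5=5
  4*-8=-32
  -8*-5=40
  -8*-2=16
  -1*-5=5
  -7*9=-63
Sum=-29


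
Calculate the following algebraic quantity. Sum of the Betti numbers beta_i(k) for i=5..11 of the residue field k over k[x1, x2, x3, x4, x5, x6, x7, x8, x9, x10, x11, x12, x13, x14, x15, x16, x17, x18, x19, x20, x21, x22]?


Koszul resolution: beta_i(k)=C(n,i), n=22
C(22,5)=26334, C(22,6)=74613, C(22,7)=170544, C(22,8)=319770, C(22,9)=497420, C(22,10)=646646, C(22,11)=705432
Sum=2440759


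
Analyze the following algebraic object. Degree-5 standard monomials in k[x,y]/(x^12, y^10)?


k[x,y], I = (x^12, y^10), d = 5
Need i < 12 and d-i < 10.
Range: 0 <= i <= 5.
H(5) = 6


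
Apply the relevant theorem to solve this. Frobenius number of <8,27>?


gcd(8,27)=1 => F=ab-a-b=8*27-8-27=216-35=181


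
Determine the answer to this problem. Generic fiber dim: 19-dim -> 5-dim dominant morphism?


dim(fiber)=dim(X)-dim(Y)=19-5=14


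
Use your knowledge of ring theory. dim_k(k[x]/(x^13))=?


Basis: 1,x,...,x^12
dim=13


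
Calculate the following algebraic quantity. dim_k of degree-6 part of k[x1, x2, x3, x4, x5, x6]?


C(d+n-1,n-1)=C(11,5)=462


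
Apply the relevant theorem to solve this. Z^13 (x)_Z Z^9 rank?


rank(M(x)N) = rank(M)*rank(N)
13*9 = 117


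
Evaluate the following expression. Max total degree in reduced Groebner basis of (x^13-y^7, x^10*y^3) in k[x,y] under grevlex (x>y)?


LT(f1)=x^13, LT(f2)=x^10y^3, lcm=x^13y^3
S(f1,f2) = y^3*f1 - x^3*f2 = -y^10
Reduced GB = {f1, f2, y^10}; degrees 13, 13, 10
Max = 13


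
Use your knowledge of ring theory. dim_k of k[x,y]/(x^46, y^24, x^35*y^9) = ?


k[x,y]/I, I = (x^46, y^24, x^35*y^9)
Rect: 46x24=1104. Corner: (46-35)x(24-9)=165.
dim = 1104-165 = 939


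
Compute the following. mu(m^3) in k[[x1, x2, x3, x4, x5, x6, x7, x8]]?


C(n+d-1,d)=C(10,3)=120


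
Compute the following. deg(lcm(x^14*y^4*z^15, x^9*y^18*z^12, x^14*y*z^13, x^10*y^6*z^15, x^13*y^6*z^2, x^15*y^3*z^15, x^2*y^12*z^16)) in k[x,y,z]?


lcm = componentwise max:
x: max(14,9,14,10,13,15,2)=15
y: max(4,18,1,6,6,3,12)=18
z: max(15,12,13,15,2,15,16)=16
Total=15+18+16=49


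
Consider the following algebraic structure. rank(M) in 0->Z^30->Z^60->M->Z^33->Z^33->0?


Alt sum=0:
(-1)^0*30 + (-1)^1*60 + (-1)^2*? + (-1)^3*33 + (-1)^4*33=0
rank(M)=30


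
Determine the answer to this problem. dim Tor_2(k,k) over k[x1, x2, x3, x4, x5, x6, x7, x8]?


Koszul: C(n,i)=C(8,2)=28


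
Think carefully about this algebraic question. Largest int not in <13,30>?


gcd(13,30)=1 => F=ab-a-b=13*30-13-30=390-43=347


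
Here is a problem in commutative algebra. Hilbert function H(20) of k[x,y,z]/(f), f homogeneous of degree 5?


C(22,2)-C(17,2)=231-136=95


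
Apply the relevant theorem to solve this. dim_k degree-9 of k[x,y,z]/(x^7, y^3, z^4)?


Need i<7, j<3, k<4 with i+j+k=9.
For each i, j ranges over max(0,9-i-3)..min(2,9-i):
  i=0: j in [6,2] -> 0
  i=1: j in [5,2] -> 0
  i=2: j in [4,2] -> 0
  i=3: j in [3,2] -> 0
  i=4: j in [2,2] -> 1
  i=5: j in [1,2] -> 2
  i=6: j in [0,2] -> 3
H(9) = 0+0+0+0+1+2+3 = 6


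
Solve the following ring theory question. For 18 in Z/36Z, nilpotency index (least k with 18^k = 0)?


18^k mod 36:
k=1: 18
k=2: 0
First zero at k = 2


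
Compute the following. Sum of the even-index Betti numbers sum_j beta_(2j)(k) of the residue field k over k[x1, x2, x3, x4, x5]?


Koszul resolution: beta_i(k)=C(n,i), n=5
sum_even C(5,i) = 2^(n-1) = 2^4 = 16


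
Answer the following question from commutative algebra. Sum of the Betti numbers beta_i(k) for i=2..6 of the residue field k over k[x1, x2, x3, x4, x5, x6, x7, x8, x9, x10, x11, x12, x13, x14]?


Koszul resolution: beta_i(k)=C(n,i), n=14
C(14,2)=91, C(14,3)=364, C(14,4)=1001, C(14,5)=2002, C(14,6)=3003
Sum=6461


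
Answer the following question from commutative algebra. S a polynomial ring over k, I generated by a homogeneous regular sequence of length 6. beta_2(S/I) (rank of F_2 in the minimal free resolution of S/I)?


Regular sequence => Koszul complex is the minimal free resolution.
Syz_1 minimally generated by Koszul relations f_i*e_j - f_j*e_i (i<j): mu(Syz_1) = beta_2 = C(m,2) = m(m-1)/2
m=6
6*5/2 = 15


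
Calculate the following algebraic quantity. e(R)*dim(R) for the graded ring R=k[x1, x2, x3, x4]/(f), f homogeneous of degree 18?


e(R)=deg(f)=18, dim(R)=4-1=3
e*dim=18*3=54


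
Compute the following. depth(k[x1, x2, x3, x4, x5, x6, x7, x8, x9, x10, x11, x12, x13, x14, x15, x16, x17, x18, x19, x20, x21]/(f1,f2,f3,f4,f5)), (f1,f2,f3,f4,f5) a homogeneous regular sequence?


depth(R)=21
depth(R/I)=21-5=16


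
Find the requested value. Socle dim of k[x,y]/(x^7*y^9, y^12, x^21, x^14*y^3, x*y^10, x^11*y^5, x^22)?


Socle = ann(m) = span of standard monomials u with x*u, y*u in I (staircase corners).
Redundant generators: x^22
Minimal generators: x^21, x^14*y^3, x^11*y^5, x^7*y^9, x*y^10, y^12
Corners: y^11, x^6y^9, x^10y^8, x^13y^4, x^20y^2
Socle dim=5


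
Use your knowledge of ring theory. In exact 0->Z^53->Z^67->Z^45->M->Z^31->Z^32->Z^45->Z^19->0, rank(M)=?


Alt sum=0:
(-1)^0*53 + (-1)^1*67 + (-1)^2*45 + (-1)^3*? + (-1)^4*31 + (-1)^5*32 + (-1)^6*45 + (-1)^7*19=0
rank(M)=56


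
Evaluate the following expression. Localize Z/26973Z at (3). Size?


3-primary part: 26973=3^6*37
Size=3^6=729


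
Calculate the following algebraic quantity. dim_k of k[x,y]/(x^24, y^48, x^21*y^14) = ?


k[x,y]/I, I = (x^24, y^48, x^21*y^14)
Rect: 24x48=1152. Corner: (24-21)x(48-14)=102.
dim = 1152-102 = 1050


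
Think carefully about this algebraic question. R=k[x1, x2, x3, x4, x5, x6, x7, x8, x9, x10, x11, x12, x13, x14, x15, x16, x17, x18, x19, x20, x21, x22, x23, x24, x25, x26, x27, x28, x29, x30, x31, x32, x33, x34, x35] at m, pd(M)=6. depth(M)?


pd+depth=depth(R)=35
depth=35-6=29


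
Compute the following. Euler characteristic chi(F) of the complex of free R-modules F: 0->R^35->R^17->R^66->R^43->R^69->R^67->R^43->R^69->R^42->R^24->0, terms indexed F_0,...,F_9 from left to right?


chi = sum (-1)^i * rank:
(-1)^0*35=35
(-1)^1*17=-17
(-1)^2*66=66
(-1)^3*43=-43
(-1)^4*69=69
(-1)^5*67=-67
(-1)^6*43=43
(-1)^7*69=-69
(-1)^8*42=42
(-1)^9*24=-24
chi=35


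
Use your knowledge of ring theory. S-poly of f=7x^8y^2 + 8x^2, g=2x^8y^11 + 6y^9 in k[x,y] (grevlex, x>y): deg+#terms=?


LT(f)=7x^8y^2, LT(g)=2x^8y^11
lcm(LM)=x^8y^11
S(f,g) (scaled by 14 to clear denominators) = 2y^9*f - 7*g = 16x^2y^9 - 42y^9
2 terms, deg 11.
11+2=13


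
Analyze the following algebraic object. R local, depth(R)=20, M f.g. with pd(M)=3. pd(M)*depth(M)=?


pd+depth=20
depth=20-3=17
pd*depth=3*17=51


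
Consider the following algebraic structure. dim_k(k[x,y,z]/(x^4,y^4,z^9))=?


Basis: x^iy^jz^k, i<4,j<4,k<9
4*4*9=144


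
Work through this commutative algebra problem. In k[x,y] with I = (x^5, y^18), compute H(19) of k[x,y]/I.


k[x,y], I = (x^5, y^18), d = 19
Need i < 5 and d-i < 18.
Range: 2 <= i <= 4.
H(19) = 3


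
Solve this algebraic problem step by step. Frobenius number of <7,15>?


gcd(7,15)=1 => F=ab-a-b=7*15-7-15=105-22=83


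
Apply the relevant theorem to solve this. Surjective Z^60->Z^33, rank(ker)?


rank(ker) = 60-33 = 27


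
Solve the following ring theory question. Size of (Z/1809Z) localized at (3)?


3-primary part: 1809=3^3*67
Size=3^3=27


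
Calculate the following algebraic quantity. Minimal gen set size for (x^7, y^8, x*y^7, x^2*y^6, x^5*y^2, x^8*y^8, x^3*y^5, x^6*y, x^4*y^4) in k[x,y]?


Remove redundant (divisible by others).
x^8*y^8 redundant.
Min: x^7, x^6*y, x^5*y^2, x^4*y^4, x^3*y^5, x^2*y^6, x*y^7, y^8
Count=8


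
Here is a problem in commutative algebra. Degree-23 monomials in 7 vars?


C(d+n-1,n-1)=C(29,6)=475020


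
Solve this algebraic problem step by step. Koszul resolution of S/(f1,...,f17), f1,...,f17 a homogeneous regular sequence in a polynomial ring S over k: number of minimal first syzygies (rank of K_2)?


Regular sequence => Koszul complex is the minimal free resolution.
Syz_1 minimally generated by Koszul relations f_i*e_j - f_j*e_i (i<j): mu(Syz_1) = beta_2 = C(m,2) = m(m-1)/2
m=17
17*16/2 = 136


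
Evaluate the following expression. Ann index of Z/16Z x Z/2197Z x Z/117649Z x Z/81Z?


Exponent = lcm of the cyclic orders; pairwise coprime => product.
2^4*13^3*7^6*3^4=16*2197*117649*81=334983409488


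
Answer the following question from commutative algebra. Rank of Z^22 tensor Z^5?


rank(M(x)N) = rank(M)*rank(N)
22*5 = 110


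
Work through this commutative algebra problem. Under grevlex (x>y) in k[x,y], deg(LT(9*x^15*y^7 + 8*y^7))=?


LT: 9*x^15*y^7
deg_x=15, deg_y=7
Total=15+7=22


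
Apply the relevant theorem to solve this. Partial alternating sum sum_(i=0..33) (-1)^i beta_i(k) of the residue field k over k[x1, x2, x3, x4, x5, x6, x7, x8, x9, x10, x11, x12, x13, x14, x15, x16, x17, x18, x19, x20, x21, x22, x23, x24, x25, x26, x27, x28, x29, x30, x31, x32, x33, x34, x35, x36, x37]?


Koszul resolution: beta_i(k)=C(n,i), n=37
sum_(i=0..p) (-1)^i C(n,i) = (-1)^p C(n-1,p)
(-1)^33*C(36,33) = (-1)^33*7140 = -7140


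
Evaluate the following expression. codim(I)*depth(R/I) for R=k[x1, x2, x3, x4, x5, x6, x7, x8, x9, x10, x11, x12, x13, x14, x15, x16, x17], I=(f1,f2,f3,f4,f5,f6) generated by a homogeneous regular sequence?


codim=6, depth=dim(R/I)=17-6=11
Product=6*11=66


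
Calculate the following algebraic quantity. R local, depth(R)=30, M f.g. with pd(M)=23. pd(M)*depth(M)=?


pd+depth=30
depth=30-23=7
pd*depth=23*7=161


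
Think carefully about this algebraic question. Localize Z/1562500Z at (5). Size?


5-primary part: 1562500=5^8*4
Size=5^8=390625


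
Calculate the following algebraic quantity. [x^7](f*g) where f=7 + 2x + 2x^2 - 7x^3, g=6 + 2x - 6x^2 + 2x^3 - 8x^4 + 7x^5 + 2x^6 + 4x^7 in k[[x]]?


[x^7] = sum a_i*b_j, i+j=7
  7*4=28
  2*2=4
  2*7=14
  -7*-8=56
Sum=102


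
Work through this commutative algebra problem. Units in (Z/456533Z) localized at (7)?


Local ring = Z/343Z.
phi(343) = 7^2*(7-1) = 294


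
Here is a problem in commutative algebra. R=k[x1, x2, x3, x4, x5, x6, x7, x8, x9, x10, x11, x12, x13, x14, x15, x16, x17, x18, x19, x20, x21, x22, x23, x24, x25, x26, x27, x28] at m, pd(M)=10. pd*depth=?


pd+depth=28
depth=28-10=18
pd*depth=10*18=180


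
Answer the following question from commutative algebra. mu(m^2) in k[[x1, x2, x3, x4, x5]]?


C(n+d-1,d)=C(6,2)=15


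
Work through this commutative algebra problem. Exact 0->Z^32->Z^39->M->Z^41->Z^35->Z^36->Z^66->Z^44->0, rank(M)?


Alt sum=0:
(-1)^0*32 + (-1)^1*39 + (-1)^2*? + (-1)^3*41 + (-1)^4*35 + (-1)^5*36 + (-1)^6*66 + (-1)^7*44=0
rank(M)=27


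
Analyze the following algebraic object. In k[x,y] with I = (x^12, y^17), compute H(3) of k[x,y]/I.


k[x,y], I = (x^12, y^17), d = 3
Need i < 12 and d-i < 17.
Range: 0 <= i <= 3.
H(3) = 4


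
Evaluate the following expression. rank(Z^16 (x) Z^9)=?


rank(M(x)N) = rank(M)*rank(N)
16*9 = 144


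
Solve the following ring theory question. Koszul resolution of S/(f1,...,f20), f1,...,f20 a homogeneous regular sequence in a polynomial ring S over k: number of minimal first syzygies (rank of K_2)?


Regular sequence => Koszul complex is the minimal free resolution.
Syz_1 minimally generated by Koszul relations f_i*e_j - f_j*e_i (i<j): mu(Syz_1) = beta_2 = C(m,2) = m(m-1)/2
m=20
20*19/2 = 190


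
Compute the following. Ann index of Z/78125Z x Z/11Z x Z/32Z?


Exponent = lcm of the cyclic orders; pairwise coprime => product.
5^7*11^1*2^5=78125*11*32=27500000
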